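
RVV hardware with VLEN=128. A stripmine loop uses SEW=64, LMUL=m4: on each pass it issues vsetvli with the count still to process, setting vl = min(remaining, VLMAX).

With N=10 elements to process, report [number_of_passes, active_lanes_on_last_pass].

[iterations, last_vl] = [2, 2]

lanes per group: 128·4/64 = 8
10 elements at 8/iter → 2 passes, remainder 2 on the last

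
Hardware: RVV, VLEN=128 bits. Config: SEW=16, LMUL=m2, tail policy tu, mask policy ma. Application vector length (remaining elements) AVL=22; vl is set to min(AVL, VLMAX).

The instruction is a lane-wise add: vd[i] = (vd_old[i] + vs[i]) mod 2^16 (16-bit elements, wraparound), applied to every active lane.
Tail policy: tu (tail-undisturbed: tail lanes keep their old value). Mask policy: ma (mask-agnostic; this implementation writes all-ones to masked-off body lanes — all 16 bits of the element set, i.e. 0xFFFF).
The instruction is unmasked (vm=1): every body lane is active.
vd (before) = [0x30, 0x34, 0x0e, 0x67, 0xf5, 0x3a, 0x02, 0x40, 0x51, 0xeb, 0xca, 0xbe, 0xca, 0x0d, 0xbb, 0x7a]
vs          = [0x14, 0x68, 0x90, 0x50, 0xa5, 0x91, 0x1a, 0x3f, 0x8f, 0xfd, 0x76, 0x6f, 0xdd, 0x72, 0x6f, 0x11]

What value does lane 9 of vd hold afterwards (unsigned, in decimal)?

VLMAX = (128 × 2) / 16 = 16 lanes
vl = min(AVL, VLMAX) = min(22, 16) = 16
  i=0: add(0x30,0x14) → 68
  i=1: add(0x34,0x68) → 156
  i=2: add(0x0e,0x90) → 158
  i=3: add(0x67,0x50) → 183
  i=4: add(0xf5,0xa5) → 410
  i=5: add(0x3a,0x91) → 203
  i=6: add(0x02,0x1a) → 28
  i=7: add(0x40,0x3f) → 127
  i=8: add(0x51,0x8f) → 224
  i=9: add(0xeb,0xfd) → 488
  i=10: add(0xca,0x76) → 320
  i=11: add(0xbe,0x6f) → 301
  i=12: add(0xca,0xdd) → 423
  i=13: add(0x0d,0x72) → 127
  i=14: add(0xbb,0x6f) → 298
  i=15: add(0x7a,0x11) → 139

vd[9] = 488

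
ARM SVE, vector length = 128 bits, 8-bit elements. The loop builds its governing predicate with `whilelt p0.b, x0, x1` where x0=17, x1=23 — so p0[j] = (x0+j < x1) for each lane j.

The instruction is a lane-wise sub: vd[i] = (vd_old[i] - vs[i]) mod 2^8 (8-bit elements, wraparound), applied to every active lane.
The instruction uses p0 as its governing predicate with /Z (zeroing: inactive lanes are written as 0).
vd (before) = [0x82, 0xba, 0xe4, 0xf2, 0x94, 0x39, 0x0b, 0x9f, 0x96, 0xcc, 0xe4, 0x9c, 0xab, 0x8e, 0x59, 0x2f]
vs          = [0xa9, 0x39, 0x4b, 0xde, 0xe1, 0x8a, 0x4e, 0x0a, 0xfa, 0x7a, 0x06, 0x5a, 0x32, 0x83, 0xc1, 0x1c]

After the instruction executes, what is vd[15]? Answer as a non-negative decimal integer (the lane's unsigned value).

lane count: 128 div 8 = 16
p0[j] = (17+j < 23); true for j=0..5 → 6 lanes set
lane  0: sub(0x82,0xa9) ⇒ 0xd9
lane  1: sub(0xba,0x39) ⇒ 0x81
lane  2: sub(0xe4,0x4b) ⇒ 0x99
lane  3: sub(0xf2,0xde) ⇒ 0x14
lane  4: sub(0x94,0xe1) ⇒ 0xb3
lane  5: sub(0x39,0x8a) ⇒ 0xaf
lane  6: tail/zero ⇒ 0x00
lane  7: tail/zero ⇒ 0x00
lane  8: tail/zero ⇒ 0x00
lane  9: tail/zero ⇒ 0x00
lane 10: tail/zero ⇒ 0x00
lane 11: tail/zero ⇒ 0x00
lane 12: tail/zero ⇒ 0x00
lane 13: tail/zero ⇒ 0x00
lane 14: tail/zero ⇒ 0x00
lane 15: tail/zero ⇒ 0x00

vd[15] = 0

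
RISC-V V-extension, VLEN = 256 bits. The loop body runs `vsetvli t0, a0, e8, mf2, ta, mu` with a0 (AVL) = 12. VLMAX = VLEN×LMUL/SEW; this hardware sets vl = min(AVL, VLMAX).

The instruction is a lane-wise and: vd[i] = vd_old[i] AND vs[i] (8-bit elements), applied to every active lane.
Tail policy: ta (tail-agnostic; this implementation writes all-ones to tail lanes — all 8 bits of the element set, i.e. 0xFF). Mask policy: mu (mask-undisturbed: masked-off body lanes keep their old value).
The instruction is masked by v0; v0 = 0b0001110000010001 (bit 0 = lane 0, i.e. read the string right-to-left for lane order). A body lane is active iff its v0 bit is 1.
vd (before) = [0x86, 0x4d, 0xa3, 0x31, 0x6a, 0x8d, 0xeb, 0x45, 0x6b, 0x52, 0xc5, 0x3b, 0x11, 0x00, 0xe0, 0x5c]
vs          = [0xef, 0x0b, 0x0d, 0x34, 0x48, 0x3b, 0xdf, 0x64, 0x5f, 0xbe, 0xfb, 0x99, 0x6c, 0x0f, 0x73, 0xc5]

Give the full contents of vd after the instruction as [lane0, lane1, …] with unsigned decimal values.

vd = [134, 77, 163, 49, 72, 141, 235, 69, 107, 82, 193, 25, 255, 255, 255, 255]

lanes per group: 256·1/2/8 = 16
vl = min(AVL, VLMAX) = min(12, 16) = 12
[0] and(0x86,0xef) = 0x86
[1] mask-off/keep = 0x4d
[2] mask-off/keep = 0xa3
[3] mask-off/keep = 0x31
[4] and(0x6a,0x48) = 0x48
[5] mask-off/keep = 0x8d
[6] mask-off/keep = 0xeb
[7] mask-off/keep = 0x45
[8] mask-off/keep = 0x6b
[9] mask-off/keep = 0x52
[10] and(0xc5,0xfb) = 0xc1
[11] and(0x3b,0x99) = 0x19
[12] tail/ones = 0xff
[13] tail/ones = 0xff
[14] tail/ones = 0xff
[15] tail/ones = 0xff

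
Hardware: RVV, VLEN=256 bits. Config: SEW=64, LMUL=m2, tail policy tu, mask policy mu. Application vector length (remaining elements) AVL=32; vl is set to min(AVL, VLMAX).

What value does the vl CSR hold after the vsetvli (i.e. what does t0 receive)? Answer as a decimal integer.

VLMAX = VLEN×LMUL/SEW = 256×2/64 = 8
vl ← min(32, 8) = 8

vl = 8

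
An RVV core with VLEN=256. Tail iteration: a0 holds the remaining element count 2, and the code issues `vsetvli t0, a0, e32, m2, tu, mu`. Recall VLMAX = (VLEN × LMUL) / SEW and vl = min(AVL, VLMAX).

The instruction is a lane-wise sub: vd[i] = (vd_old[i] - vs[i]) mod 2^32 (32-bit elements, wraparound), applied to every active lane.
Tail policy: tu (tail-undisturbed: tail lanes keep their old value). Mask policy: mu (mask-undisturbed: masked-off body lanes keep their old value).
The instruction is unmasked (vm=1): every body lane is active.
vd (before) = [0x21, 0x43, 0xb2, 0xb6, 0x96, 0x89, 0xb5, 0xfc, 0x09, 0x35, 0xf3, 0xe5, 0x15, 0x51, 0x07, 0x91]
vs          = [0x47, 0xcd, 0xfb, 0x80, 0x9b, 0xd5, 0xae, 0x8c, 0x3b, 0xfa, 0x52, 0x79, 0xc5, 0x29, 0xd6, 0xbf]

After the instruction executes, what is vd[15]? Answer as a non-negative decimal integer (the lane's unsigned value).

lanes per group: 256·2/32 = 16
AVL=2 ≤ VLMAX=16, so vl = 2
vd[0] sub(0x21,0x47) -> 0xffffffda
vd[1] sub(0x43,0xcd) -> 0xffffff76
vd[2] tail/keep -> 0xb2
vd[3] tail/keep -> 0xb6
vd[4] tail/keep -> 0x96
vd[5] tail/keep -> 0x89
vd[6] tail/keep -> 0xb5
vd[7] tail/keep -> 0xfc
vd[8] tail/keep -> 0x09
vd[9] tail/keep -> 0x35
vd[10] tail/keep -> 0xf3
vd[11] tail/keep -> 0xe5
vd[12] tail/keep -> 0x15
vd[13] tail/keep -> 0x51
vd[14] tail/keep -> 0x07
vd[15] tail/keep -> 0x91

vd[15] = 145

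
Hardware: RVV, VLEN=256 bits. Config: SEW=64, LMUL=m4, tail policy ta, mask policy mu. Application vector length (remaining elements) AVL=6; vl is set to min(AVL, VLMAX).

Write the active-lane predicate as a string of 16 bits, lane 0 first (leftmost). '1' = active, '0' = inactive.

predicate = 1111110000000000

VLMAX = (256 × 4) / 64 = 16 lanes
vl = min(AVL, VLMAX) = min(6, 16) = 6
bits (lane 0 leftmost): 1111110000000000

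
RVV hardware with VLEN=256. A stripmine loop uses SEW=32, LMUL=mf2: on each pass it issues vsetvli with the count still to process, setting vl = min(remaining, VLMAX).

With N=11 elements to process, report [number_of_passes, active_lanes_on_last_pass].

[iterations, last_vl] = [3, 3]

VLMAX = (256 × 1/2) / 32 = 4 lanes
11 elements at 4/iter → 3 passes, remainder 3 on the last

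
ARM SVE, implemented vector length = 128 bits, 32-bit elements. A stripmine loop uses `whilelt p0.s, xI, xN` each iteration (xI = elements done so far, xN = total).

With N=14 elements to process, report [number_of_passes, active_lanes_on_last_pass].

register lanes = 128/32 = 4
14 elements at 4/iter → 4 passes, remainder 2 on the last

[iterations, last_vl] = [4, 2]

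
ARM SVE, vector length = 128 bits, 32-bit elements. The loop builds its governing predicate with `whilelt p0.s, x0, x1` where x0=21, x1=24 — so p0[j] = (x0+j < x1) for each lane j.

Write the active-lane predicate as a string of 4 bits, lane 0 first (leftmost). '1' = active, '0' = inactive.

lane count: 128 div 32 = 4
whilelt: lane j active iff 21+j < 24 → j < 3 → 3 active
bits (lane 0 leftmost): 1110

predicate = 1110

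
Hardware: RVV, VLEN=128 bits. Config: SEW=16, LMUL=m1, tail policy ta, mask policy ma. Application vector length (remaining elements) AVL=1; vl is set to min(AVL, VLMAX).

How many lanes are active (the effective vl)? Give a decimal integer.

VLMAX = (128 × 1) / 16 = 8 lanes
AVL=1 ≤ VLMAX=8, so vl = 1

vl = 1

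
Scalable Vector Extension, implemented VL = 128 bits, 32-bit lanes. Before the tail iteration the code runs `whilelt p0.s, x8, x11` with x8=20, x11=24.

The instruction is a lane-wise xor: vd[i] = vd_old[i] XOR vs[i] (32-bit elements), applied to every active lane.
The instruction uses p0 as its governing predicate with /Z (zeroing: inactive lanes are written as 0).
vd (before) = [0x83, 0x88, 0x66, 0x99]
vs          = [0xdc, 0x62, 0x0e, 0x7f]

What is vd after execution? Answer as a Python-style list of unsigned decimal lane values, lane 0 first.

vd = [95, 234, 104, 230]

register lanes = 128/32 = 4
p0[j] = (20+j < 24); true for j=0..3 → 4 lanes set
[0] xor(0x83,0xdc) = 0x5f
[1] xor(0x88,0x62) = 0xea
[2] xor(0x66,0x0e) = 0x68
[3] xor(0x99,0x7f) = 0xe6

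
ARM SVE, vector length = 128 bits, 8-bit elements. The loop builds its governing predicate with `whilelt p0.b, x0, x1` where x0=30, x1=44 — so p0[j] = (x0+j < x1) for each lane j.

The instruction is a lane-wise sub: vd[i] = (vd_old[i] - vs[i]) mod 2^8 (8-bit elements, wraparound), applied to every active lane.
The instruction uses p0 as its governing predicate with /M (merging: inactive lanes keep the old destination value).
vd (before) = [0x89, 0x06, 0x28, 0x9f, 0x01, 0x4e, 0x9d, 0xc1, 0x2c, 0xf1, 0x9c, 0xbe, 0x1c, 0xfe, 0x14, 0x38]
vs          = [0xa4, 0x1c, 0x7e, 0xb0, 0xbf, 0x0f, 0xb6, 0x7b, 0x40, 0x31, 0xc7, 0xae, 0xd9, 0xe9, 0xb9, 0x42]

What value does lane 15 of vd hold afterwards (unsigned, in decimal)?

vd[15] = 56

register lanes = 128/8 = 16
active while 30+j < 44, i.e. j ∈ [0,14) capped at 16 ⇒ 14
vd[0] sub(0x89,0xa4) -> 0xe5
vd[1] sub(0x06,0x1c) -> 0xea
vd[2] sub(0x28,0x7e) -> 0xaa
vd[3] sub(0x9f,0xb0) -> 0xef
vd[4] sub(0x01,0xbf) -> 0x42
vd[5] sub(0x4e,0x0f) -> 0x3f
vd[6] sub(0x9d,0xb6) -> 0xe7
vd[7] sub(0xc1,0x7b) -> 0x46
vd[8] sub(0x2c,0x40) -> 0xec
vd[9] sub(0xf1,0x31) -> 0xc0
vd[10] sub(0x9c,0xc7) -> 0xd5
vd[11] sub(0xbe,0xae) -> 0x10
vd[12] sub(0x1c,0xd9) -> 0x43
vd[13] sub(0xfe,0xe9) -> 0x15
vd[14] tail/keep -> 0x14
vd[15] tail/keep -> 0x38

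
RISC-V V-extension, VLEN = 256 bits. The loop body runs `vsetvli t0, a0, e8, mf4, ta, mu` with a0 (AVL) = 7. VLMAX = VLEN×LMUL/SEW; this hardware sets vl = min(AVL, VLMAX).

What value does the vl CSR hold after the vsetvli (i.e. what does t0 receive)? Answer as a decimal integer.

VLMAX = (256 × 1/4) / 8 = 8 lanes
AVL=7 ≤ VLMAX=8, so vl = 7

vl = 7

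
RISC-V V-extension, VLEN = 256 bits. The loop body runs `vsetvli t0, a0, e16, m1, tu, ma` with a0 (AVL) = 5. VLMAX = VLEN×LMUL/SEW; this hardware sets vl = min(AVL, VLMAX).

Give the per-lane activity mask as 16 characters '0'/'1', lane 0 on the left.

lanes per group: 256·1/16 = 16
vl ← min(5, 16) = 5
bits (lane 0 leftmost): 1111100000000000

predicate = 1111100000000000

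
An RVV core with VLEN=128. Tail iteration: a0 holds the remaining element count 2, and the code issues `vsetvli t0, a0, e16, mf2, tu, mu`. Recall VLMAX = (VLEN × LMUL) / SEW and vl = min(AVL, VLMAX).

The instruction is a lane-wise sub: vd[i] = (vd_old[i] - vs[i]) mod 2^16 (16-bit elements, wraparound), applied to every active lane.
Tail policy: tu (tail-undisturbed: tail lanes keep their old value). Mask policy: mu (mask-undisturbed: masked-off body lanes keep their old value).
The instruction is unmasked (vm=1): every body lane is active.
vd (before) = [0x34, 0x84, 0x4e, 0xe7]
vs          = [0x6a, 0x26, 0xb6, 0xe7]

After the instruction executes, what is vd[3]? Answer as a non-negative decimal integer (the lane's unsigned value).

lanes per group: 128·1/2/16 = 4
vl = min(AVL, VLMAX) = min(2, 4) = 2
[0] sub(0x34,0x6a) = 0xffca
[1] sub(0x84,0x26) = 0x5e
[2] tail/keep = 0x4e
[3] tail/keep = 0xe7

vd[3] = 231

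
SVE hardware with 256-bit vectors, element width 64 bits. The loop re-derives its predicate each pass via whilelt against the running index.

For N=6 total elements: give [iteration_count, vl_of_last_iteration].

lane count: 256 div 64 = 4
N=6: ⌈6/4⌉ = 2 iters; last vl = 6 − 1×4 = 2

[iterations, last_vl] = [2, 2]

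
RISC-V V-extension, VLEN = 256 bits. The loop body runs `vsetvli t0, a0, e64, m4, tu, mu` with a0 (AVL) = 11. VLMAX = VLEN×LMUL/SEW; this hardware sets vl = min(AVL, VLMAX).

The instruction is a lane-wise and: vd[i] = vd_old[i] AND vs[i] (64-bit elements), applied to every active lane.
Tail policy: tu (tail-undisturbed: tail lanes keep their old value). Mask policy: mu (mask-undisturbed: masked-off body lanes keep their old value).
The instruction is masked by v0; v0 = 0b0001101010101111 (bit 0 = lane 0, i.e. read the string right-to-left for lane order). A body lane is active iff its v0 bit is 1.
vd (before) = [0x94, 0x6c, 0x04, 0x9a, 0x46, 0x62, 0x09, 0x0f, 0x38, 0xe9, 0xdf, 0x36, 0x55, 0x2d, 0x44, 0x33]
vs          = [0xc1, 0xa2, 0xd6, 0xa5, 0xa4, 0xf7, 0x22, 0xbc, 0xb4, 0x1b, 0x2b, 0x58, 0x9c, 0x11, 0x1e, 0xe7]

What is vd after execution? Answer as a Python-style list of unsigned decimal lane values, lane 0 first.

vd = [128, 32, 4, 128, 70, 98, 9, 12, 56, 9, 223, 54, 85, 45, 68, 51]

VLMAX = VLEN×LMUL/SEW = 256×4/64 = 16
AVL=11 ≤ VLMAX=16, so vl = 11
  i=0: and(0x94,0xc1) → 128
  i=1: and(0x6c,0xa2) → 32
  i=2: and(0x04,0xd6) → 4
  i=3: and(0x9a,0xa5) → 128
  i=4: mask-off/keep → 70
  i=5: and(0x62,0xf7) → 98
  i=6: mask-off/keep → 9
  i=7: and(0x0f,0xbc) → 12
  i=8: mask-off/keep → 56
  i=9: and(0xe9,0x1b) → 9
  i=10: mask-off/keep → 223
  i=11: tail/keep → 54
  i=12: tail/keep → 85
  i=13: tail/keep → 45
  i=14: tail/keep → 68
  i=15: tail/keep → 51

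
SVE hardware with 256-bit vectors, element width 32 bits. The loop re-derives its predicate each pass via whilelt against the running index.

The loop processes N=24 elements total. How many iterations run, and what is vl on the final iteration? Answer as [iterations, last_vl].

register lanes = 256/32 = 8
iterations = ceil(24/8) = 3; final-pass vl = 8

[iterations, last_vl] = [3, 8]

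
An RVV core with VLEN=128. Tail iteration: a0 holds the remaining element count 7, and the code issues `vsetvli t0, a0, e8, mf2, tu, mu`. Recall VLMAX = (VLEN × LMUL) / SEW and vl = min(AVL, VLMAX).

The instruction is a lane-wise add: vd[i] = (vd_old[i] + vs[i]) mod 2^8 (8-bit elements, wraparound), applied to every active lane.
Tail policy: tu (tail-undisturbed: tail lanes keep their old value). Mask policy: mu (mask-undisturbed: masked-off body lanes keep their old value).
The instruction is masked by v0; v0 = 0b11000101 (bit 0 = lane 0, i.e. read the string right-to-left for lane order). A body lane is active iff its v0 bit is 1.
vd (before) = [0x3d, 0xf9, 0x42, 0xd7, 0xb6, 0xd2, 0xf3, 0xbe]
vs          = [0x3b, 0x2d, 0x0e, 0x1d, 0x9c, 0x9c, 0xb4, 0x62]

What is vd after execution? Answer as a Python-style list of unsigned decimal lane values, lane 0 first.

lanes per group: 128·1/2/8 = 8
vl ← min(7, 8) = 7
  i=0: add(0x3d,0x3b) → 120
  i=1: mask-off/keep → 249
  i=2: add(0x42,0x0e) → 80
  i=3: mask-off/keep → 215
  i=4: mask-off/keep → 182
  i=5: mask-off/keep → 210
  i=6: add(0xf3,0xb4) → 167
  i=7: tail/keep → 190

vd = [120, 249, 80, 215, 182, 210, 167, 190]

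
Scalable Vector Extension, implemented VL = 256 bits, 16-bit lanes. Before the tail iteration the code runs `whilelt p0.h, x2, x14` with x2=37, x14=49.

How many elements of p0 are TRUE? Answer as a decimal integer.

register lanes = 256/16 = 16
p0[j] = (37+j < 49); true for j=0..11 → 12 lanes set

vl = 12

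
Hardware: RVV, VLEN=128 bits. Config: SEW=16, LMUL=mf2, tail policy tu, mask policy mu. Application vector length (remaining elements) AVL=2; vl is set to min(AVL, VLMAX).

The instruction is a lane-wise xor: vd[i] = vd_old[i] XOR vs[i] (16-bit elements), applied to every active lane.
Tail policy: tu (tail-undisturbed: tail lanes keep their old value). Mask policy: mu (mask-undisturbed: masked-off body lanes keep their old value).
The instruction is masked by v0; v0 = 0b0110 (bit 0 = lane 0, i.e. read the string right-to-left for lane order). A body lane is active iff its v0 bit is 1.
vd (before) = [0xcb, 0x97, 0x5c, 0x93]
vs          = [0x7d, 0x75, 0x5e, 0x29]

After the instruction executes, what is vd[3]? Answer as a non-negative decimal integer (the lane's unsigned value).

vd[3] = 147

VLMAX = VLEN×LMUL/SEW = 128×1/2/16 = 4
vl = min(AVL, VLMAX) = min(2, 4) = 2
[0] mask-off/keep = 0xcb
[1] xor(0x97,0x75) = 0xe2
[2] tail/keep = 0x5c
[3] tail/keep = 0x93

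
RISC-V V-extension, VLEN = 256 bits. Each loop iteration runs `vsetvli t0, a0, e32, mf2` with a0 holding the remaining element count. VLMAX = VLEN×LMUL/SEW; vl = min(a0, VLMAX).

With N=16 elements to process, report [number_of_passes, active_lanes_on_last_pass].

lanes per group: 256·1/2/32 = 4
iterations = ceil(16/4) = 4; final-pass vl = 4

[iterations, last_vl] = [4, 4]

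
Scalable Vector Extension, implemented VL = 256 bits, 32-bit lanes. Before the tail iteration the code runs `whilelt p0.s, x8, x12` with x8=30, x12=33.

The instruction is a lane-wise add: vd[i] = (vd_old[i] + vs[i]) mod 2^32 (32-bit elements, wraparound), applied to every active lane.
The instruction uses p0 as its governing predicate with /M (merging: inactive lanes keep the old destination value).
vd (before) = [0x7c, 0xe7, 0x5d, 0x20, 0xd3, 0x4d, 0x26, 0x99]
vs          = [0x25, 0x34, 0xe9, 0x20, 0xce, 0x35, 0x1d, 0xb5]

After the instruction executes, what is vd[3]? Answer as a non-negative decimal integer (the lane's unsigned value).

vd[3] = 32

register lanes = 256/32 = 8
p0[j] = (30+j < 33); true for j=0..2 → 3 lanes set
vd[0] add(0x7c,0x25) -> 0xa1
vd[1] add(0xe7,0x34) -> 0x11b
vd[2] add(0x5d,0xe9) -> 0x146
vd[3] tail/keep -> 0x20
vd[4] tail/keep -> 0xd3
vd[5] tail/keep -> 0x4d
vd[6] tail/keep -> 0x26
vd[7] tail/keep -> 0x99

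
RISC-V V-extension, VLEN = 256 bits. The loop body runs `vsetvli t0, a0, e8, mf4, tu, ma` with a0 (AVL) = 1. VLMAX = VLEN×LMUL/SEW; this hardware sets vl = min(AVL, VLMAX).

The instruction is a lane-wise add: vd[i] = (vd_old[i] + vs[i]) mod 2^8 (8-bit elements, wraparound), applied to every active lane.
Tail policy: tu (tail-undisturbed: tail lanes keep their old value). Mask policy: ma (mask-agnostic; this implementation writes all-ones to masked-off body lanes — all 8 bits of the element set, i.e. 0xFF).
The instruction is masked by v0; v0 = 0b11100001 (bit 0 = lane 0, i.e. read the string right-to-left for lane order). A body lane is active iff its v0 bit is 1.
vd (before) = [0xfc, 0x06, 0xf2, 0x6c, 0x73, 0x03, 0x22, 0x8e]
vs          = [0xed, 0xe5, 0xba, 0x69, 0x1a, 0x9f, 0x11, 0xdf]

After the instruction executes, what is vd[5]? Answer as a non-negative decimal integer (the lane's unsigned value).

vd[5] = 3

lanes per group: 256·1/4/8 = 8
AVL=1 ≤ VLMAX=8, so vl = 1
vd[0] add(0xfc,0xed) -> 0xe9
vd[1] tail/keep -> 0x06
vd[2] tail/keep -> 0xf2
vd[3] tail/keep -> 0x6c
vd[4] tail/keep -> 0x73
vd[5] tail/keep -> 0x03
vd[6] tail/keep -> 0x22
vd[7] tail/keep -> 0x8e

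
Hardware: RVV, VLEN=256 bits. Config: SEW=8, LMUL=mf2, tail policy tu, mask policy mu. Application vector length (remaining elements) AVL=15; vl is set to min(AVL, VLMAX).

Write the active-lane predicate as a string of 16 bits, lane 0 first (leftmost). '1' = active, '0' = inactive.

predicate = 1111111111111110

VLMAX = (256 × 1/2) / 8 = 16 lanes
vl ← min(15, 16) = 15
bits (lane 0 leftmost): 1111111111111110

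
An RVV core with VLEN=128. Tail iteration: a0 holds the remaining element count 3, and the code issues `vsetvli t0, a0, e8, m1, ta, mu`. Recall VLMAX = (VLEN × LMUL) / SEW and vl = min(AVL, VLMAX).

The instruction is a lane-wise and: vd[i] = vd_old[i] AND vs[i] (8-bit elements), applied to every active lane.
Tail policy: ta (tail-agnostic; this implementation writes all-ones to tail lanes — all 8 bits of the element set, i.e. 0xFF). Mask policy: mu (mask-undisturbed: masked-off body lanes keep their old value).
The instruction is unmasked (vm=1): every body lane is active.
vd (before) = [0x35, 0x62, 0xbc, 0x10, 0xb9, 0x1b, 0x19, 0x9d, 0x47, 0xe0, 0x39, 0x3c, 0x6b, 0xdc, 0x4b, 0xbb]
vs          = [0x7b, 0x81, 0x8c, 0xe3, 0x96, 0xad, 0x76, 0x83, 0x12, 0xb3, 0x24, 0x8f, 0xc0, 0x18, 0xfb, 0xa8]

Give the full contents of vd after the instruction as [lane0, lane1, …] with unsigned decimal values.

lanes per group: 128·1/8 = 16
vl ← min(3, 16) = 3
[0] and(0x35,0x7b) = 0x31
[1] and(0x62,0x81) = 0x00
[2] and(0xbc,0x8c) = 0x8c
[3] tail/ones = 0xff
[4] tail/ones = 0xff
[5] tail/ones = 0xff
[6] tail/ones = 0xff
[7] tail/ones = 0xff
[8] tail/ones = 0xff
[9] tail/ones = 0xff
[10] tail/ones = 0xff
[11] tail/ones = 0xff
[12] tail/ones = 0xff
[13] tail/ones = 0xff
[14] tail/ones = 0xff
[15] tail/ones = 0xff

vd = [49, 0, 140, 255, 255, 255, 255, 255, 255, 255, 255, 255, 255, 255, 255, 255]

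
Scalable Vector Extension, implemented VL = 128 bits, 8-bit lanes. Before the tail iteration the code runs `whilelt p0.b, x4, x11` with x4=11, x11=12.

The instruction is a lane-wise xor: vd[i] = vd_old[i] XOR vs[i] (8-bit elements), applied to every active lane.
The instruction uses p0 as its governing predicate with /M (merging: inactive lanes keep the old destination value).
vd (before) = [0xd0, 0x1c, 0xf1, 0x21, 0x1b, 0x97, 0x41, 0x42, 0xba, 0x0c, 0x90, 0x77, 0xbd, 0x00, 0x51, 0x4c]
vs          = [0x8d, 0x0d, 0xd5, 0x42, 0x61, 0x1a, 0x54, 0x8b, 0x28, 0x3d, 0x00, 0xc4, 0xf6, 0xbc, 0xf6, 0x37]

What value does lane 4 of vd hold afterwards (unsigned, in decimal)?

vd[4] = 27

128-bit reg / 8-bit elem → 16 lanes
whilelt: lane j active iff 11+j < 12 → j < 1 → 1 active
[0] xor(0xd0,0x8d) = 0x5d
[1] tail/keep = 0x1c
[2] tail/keep = 0xf1
[3] tail/keep = 0x21
[4] tail/keep = 0x1b
[5] tail/keep = 0x97
[6] tail/keep = 0x41
[7] tail/keep = 0x42
[8] tail/keep = 0xba
[9] tail/keep = 0x0c
[10] tail/keep = 0x90
[11] tail/keep = 0x77
[12] tail/keep = 0xbd
[13] tail/keep = 0x00
[14] tail/keep = 0x51
[15] tail/keep = 0x4c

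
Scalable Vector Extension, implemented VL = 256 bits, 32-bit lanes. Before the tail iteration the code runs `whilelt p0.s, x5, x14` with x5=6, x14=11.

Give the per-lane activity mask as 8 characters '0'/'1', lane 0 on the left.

256-bit reg / 32-bit elem → 8 lanes
p0[j] = (6+j < 11); true for j=0..4 → 5 lanes set
bits (lane 0 leftmost): 11111000

predicate = 11111000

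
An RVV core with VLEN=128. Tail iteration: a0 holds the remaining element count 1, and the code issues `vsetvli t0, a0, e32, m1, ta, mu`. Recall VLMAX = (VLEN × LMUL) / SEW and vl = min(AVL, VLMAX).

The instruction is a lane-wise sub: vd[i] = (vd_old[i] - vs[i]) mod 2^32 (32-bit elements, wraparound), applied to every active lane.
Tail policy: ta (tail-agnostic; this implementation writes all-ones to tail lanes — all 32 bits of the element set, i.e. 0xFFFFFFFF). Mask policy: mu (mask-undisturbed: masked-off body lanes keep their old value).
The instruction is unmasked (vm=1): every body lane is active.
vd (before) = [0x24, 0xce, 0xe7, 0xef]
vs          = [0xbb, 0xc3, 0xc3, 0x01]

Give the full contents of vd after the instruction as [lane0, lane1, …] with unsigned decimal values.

VLMAX = (128 × 1) / 32 = 4 lanes
vl ← min(1, 4) = 1
vd[0] sub(0x24,0xbb) -> 0xffffff69
vd[1] tail/ones -> 0xffffffff
vd[2] tail/ones -> 0xffffffff
vd[3] tail/ones -> 0xffffffff

vd = [4294967145, 4294967295, 4294967295, 4294967295]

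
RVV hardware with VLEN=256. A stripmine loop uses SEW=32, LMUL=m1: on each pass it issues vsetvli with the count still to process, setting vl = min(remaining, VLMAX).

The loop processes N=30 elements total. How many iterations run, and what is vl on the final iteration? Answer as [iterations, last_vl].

[iterations, last_vl] = [4, 6]

VLMAX = VLEN×LMUL/SEW = 256×1/32 = 8
iterations = ceil(30/8) = 4; final-pass vl = 6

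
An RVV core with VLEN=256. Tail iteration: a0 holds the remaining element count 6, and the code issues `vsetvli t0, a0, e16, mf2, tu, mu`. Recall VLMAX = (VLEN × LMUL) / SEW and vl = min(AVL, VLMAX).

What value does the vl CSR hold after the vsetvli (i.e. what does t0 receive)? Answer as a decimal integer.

vl = 6

VLMAX = VLEN×LMUL/SEW = 256×1/2/16 = 8
vl ← min(6, 8) = 6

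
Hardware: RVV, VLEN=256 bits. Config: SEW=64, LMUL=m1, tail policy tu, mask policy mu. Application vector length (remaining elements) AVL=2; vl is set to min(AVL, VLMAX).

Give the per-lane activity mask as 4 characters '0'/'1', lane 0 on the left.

VLMAX = VLEN×LMUL/SEW = 256×1/64 = 4
AVL=2 ≤ VLMAX=4, so vl = 2
bits (lane 0 leftmost): 1100

predicate = 1100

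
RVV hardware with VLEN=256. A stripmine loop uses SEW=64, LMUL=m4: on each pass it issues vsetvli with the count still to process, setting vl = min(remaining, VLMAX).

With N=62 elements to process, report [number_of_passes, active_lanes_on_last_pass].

VLMAX = (256 × 4) / 64 = 16 lanes
iterations = ceil(62/16) = 4; final-pass vl = 14

[iterations, last_vl] = [4, 14]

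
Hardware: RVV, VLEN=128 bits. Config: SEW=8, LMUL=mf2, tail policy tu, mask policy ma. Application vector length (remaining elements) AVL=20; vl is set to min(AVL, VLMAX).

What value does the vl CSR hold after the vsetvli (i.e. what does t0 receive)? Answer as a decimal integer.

lanes per group: 128·1/2/8 = 8
vl ← min(20, 8) = 8

vl = 8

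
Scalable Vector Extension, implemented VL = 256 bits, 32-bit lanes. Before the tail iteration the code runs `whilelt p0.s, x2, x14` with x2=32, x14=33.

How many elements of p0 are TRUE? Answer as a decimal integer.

lane count: 256 div 32 = 8
p0[j] = (32+j < 33); true for j=0..0 → 1 lanes set

vl = 1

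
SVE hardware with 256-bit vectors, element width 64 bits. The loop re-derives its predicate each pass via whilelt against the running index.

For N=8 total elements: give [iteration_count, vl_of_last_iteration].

[iterations, last_vl] = [2, 4]

lane count: 256 div 64 = 4
iterations = ceil(8/4) = 2; final-pass vl = 4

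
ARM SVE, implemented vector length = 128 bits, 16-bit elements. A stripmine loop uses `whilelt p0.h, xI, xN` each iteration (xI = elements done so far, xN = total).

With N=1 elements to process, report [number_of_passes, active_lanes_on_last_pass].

[iterations, last_vl] = [1, 1]

128-bit reg / 16-bit elem → 8 lanes
N=1: ⌈1/8⌉ = 1 iters; last vl = 1 − 0×8 = 1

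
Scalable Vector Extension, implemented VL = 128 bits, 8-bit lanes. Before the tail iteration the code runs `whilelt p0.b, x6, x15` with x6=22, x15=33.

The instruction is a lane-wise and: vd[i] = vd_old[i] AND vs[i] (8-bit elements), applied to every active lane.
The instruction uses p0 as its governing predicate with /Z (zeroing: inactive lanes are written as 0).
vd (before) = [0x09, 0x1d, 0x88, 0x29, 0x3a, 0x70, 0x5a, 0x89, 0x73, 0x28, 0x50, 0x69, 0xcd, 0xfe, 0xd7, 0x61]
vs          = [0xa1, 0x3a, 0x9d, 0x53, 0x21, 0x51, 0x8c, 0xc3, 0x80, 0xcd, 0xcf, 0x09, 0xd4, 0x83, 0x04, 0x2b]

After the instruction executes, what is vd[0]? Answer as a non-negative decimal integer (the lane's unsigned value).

lane count: 128 div 8 = 16
active while 22+j < 33, i.e. j ∈ [0,11) capped at 16 ⇒ 11
lane  0: and(0x09,0xa1) ⇒ 0x01
lane  1: and(0x1d,0x3a) ⇒ 0x18
lane  2: and(0x88,0x9d) ⇒ 0x88
lane  3: and(0x29,0x53) ⇒ 0x01
lane  4: and(0x3a,0x21) ⇒ 0x20
lane  5: and(0x70,0x51) ⇒ 0x50
lane  6: and(0x5a,0x8c) ⇒ 0x08
lane  7: and(0x89,0xc3) ⇒ 0x81
lane  8: and(0x73,0x80) ⇒ 0x00
lane  9: and(0x28,0xcd) ⇒ 0x08
lane 10: and(0x50,0xcf) ⇒ 0x40
lane 11: tail/zero ⇒ 0x00
lane 12: tail/zero ⇒ 0x00
lane 13: tail/zero ⇒ 0x00
lane 14: tail/zero ⇒ 0x00
lane 15: tail/zero ⇒ 0x00

vd[0] = 1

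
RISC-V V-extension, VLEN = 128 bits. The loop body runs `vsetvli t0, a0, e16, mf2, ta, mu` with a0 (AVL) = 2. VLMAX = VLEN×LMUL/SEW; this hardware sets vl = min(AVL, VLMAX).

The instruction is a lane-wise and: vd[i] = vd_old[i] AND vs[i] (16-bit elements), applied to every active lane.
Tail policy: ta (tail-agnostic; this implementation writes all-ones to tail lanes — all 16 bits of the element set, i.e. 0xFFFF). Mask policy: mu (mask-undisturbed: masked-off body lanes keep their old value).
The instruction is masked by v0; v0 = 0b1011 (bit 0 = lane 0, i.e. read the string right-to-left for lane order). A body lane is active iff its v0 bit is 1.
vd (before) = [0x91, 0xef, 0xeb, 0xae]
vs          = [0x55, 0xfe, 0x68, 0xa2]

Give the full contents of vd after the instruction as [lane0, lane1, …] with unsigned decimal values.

VLMAX = (128 × 1/2) / 16 = 4 lanes
vl ← min(2, 4) = 2
lane  0: and(0x91,0x55) ⇒ 0x11
lane  1: and(0xef,0xfe) ⇒ 0xee
lane  2: tail/ones ⇒ 0xffff
lane  3: tail/ones ⇒ 0xffff

vd = [17, 238, 65535, 65535]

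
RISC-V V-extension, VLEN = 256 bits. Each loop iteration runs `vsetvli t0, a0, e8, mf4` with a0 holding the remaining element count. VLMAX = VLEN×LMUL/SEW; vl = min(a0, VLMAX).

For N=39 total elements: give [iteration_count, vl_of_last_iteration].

[iterations, last_vl] = [5, 7]

VLMAX = VLEN×LMUL/SEW = 256×1/4/8 = 8
N=39: ⌈39/8⌉ = 5 iters; last vl = 39 − 4×8 = 7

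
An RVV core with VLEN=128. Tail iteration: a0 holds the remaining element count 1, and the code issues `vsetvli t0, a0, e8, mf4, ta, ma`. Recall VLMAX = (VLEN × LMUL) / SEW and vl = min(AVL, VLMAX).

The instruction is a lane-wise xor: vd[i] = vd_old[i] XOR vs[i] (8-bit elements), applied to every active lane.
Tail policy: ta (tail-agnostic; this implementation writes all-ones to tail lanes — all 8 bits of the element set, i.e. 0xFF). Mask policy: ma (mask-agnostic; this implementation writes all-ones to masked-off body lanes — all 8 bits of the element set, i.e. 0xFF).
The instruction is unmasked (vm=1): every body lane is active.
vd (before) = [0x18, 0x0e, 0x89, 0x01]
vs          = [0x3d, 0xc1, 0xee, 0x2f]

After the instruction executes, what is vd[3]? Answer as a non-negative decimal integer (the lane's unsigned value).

vd[3] = 255

VLMAX = VLEN×LMUL/SEW = 128×1/4/8 = 4
vl = min(AVL, VLMAX) = min(1, 4) = 1
vd[0] xor(0x18,0x3d) -> 0x25
vd[1] tail/ones -> 0xff
vd[2] tail/ones -> 0xff
vd[3] tail/ones -> 0xff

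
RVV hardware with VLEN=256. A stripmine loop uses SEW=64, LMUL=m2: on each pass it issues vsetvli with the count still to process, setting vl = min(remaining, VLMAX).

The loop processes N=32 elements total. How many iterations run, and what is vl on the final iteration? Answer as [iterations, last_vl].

[iterations, last_vl] = [4, 8]

VLMAX = VLEN×LMUL/SEW = 256×2/64 = 8
32 elements at 8/iter → 4 passes, remainder 8 on the last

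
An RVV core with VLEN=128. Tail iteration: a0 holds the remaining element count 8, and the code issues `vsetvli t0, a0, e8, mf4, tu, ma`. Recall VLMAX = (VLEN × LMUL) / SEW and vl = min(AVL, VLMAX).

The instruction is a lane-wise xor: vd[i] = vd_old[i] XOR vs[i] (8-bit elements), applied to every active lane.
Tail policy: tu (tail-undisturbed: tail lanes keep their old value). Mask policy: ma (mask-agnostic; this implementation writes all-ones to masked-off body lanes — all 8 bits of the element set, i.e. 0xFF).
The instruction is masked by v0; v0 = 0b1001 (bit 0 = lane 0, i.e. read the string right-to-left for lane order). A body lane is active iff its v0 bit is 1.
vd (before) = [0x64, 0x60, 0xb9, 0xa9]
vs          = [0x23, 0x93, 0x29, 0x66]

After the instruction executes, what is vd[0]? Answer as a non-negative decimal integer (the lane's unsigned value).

lanes per group: 128·1/4/8 = 4
AVL=8 > VLMAX=4, so vl = 4
[0] xor(0x64,0x23) = 0x47
[1] mask-off/ones = 0xff
[2] mask-off/ones = 0xff
[3] xor(0xa9,0x66) = 0xcf

vd[0] = 71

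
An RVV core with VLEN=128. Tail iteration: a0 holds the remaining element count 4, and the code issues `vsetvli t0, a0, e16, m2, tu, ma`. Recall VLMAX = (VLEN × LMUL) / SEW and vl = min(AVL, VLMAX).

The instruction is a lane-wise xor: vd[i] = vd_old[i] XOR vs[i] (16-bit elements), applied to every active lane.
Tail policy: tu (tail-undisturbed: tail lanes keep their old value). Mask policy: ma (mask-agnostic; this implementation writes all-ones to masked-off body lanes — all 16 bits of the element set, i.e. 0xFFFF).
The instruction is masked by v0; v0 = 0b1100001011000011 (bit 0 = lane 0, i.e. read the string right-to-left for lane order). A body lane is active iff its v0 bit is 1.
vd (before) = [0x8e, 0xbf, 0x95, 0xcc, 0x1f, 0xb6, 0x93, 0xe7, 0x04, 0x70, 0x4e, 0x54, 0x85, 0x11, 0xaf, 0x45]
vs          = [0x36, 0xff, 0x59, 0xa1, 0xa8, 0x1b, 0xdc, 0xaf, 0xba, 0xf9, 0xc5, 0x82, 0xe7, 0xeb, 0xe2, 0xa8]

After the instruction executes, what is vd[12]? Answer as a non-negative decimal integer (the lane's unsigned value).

vd[12] = 133

VLMAX = (128 × 2) / 16 = 16 lanes
vl = min(AVL, VLMAX) = min(4, 16) = 4
vd[0] xor(0x8e,0x36) -> 0xb8
vd[1] xor(0xbf,0xff) -> 0x40
vd[2] mask-off/ones -> 0xffff
vd[3] mask-off/ones -> 0xffff
vd[4] tail/keep -> 0x1f
vd[5] tail/keep -> 0xb6
vd[6] tail/keep -> 0x93
vd[7] tail/keep -> 0xe7
vd[8] tail/keep -> 0x04
vd[9] tail/keep -> 0x70
vd[10] tail/keep -> 0x4e
vd[11] tail/keep -> 0x54
vd[12] tail/keep -> 0x85
vd[13] tail/keep -> 0x11
vd[14] tail/keep -> 0xaf
vd[15] tail/keep -> 0x45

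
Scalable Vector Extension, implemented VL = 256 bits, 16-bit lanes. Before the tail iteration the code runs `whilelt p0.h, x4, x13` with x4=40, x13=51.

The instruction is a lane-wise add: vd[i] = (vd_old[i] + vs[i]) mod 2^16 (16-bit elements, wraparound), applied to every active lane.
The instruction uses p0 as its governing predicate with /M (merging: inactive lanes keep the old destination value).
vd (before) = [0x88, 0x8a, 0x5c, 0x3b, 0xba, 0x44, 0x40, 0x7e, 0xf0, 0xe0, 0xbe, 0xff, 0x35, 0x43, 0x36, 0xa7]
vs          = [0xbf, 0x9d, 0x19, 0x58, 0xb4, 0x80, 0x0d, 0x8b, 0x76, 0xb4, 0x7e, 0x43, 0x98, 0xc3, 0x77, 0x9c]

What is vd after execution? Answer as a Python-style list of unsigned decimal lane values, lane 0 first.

vd = [327, 295, 117, 147, 366, 196, 77, 265, 358, 404, 316, 255, 53, 67, 54, 167]

256-bit reg / 16-bit elem → 16 lanes
active while 40+j < 51, i.e. j ∈ [0,11) capped at 16 ⇒ 11
vd[0] add(0x88,0xbf) -> 0x147
vd[1] add(0x8a,0x9d) -> 0x127
vd[2] add(0x5c,0x19) -> 0x75
vd[3] add(0x3b,0x58) -> 0x93
vd[4] add(0xba,0xb4) -> 0x16e
vd[5] add(0x44,0x80) -> 0xc4
vd[6] add(0x40,0x0d) -> 0x4d
vd[7] add(0x7e,0x8b) -> 0x109
vd[8] add(0xf0,0x76) -> 0x166
vd[9] add(0xe0,0xb4) -> 0x194
vd[10] add(0xbe,0x7e) -> 0x13c
vd[11] tail/keep -> 0xff
vd[12] tail/keep -> 0x35
vd[13] tail/keep -> 0x43
vd[14] tail/keep -> 0x36
vd[15] tail/keep -> 0xa7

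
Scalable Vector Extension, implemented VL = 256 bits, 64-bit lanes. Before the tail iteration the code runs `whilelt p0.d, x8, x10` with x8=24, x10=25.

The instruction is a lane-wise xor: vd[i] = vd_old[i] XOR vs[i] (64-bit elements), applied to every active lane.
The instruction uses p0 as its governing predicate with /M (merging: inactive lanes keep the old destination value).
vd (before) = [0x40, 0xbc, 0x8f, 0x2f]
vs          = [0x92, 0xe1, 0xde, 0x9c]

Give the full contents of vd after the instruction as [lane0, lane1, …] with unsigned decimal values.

register lanes = 256/64 = 4
p0[j] = (24+j < 25); true for j=0..0 → 1 lanes set
lane  0: xor(0x40,0x92) ⇒ 0xd2
lane  1: tail/keep ⇒ 0xbc
lane  2: tail/keep ⇒ 0x8f
lane  3: tail/keep ⇒ 0x2f

vd = [210, 188, 143, 47]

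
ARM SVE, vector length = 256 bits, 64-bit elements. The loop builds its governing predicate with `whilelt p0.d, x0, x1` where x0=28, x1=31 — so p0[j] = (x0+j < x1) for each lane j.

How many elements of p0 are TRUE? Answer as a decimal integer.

vl = 3

lane count: 256 div 64 = 4
p0[j] = (28+j < 31); true for j=0..2 → 3 lanes set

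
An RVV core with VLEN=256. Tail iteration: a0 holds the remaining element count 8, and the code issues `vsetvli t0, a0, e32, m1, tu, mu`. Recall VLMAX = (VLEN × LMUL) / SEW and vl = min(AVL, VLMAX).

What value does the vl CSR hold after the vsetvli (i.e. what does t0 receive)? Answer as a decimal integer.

VLMAX = (256 × 1) / 32 = 8 lanes
vl ← min(8, 8) = 8

vl = 8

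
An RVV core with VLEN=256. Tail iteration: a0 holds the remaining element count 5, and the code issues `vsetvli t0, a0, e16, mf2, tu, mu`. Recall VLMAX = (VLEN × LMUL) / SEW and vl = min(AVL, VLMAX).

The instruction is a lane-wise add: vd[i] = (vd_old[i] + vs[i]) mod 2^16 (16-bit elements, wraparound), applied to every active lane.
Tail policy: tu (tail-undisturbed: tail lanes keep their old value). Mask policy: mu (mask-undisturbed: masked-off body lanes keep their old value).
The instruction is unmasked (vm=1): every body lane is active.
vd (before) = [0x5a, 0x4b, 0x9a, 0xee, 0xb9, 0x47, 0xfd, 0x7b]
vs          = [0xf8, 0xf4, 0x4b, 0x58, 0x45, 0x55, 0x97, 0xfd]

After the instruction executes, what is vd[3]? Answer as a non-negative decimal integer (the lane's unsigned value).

lanes per group: 256·1/2/16 = 8
vl = min(AVL, VLMAX) = min(5, 8) = 5
vd[0] add(0x5a,0xf8) -> 0x152
vd[1] add(0x4b,0xf4) -> 0x13f
vd[2] add(0x9a,0x4b) -> 0xe5
vd[3] add(0xee,0x58) -> 0x146
vd[4] add(0xb9,0x45) -> 0xfe
vd[5] tail/keep -> 0x47
vd[6] tail/keep -> 0xfd
vd[7] tail/keep -> 0x7b

vd[3] = 326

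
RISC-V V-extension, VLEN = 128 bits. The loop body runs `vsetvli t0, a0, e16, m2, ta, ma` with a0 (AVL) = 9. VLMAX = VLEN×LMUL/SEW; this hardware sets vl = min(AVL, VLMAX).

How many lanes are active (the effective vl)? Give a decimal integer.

VLMAX = (128 × 2) / 16 = 16 lanes
vl = min(AVL, VLMAX) = min(9, 16) = 9

vl = 9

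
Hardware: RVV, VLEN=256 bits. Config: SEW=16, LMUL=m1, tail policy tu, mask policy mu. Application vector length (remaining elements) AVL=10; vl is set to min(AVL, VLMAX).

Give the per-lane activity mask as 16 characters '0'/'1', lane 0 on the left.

predicate = 1111111111000000

lanes per group: 256·1/16 = 16
vl = min(AVL, VLMAX) = min(10, 16) = 10
bits (lane 0 leftmost): 1111111111000000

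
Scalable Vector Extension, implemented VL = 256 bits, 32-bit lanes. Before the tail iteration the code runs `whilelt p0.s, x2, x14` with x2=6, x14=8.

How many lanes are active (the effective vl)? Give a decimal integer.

256-bit reg / 32-bit elem → 8 lanes
p0[j] = (6+j < 8); true for j=0..1 → 2 lanes set

vl = 2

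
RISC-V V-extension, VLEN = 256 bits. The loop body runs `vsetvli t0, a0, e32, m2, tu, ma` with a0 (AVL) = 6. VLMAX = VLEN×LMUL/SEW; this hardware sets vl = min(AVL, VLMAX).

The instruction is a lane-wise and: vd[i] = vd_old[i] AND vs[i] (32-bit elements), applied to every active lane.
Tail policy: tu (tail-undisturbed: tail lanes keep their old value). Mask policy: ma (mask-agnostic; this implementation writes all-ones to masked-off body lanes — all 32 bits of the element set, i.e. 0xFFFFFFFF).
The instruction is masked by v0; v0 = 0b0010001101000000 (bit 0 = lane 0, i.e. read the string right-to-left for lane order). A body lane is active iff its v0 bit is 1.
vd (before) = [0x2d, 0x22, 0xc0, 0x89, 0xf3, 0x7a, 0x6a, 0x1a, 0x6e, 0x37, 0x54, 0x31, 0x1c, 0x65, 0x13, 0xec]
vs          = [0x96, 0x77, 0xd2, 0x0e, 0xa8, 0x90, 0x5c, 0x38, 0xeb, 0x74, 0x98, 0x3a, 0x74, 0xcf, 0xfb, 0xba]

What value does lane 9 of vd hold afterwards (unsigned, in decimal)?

VLMAX = (256 × 2) / 32 = 16 lanes
vl = min(AVL, VLMAX) = min(6, 16) = 6
vd[0] mask-off/ones -> 0xffffffff
vd[1] mask-off/ones -> 0xffffffff
vd[2] mask-off/ones -> 0xffffffff
vd[3] mask-off/ones -> 0xffffffff
vd[4] mask-off/ones -> 0xffffffff
vd[5] mask-off/ones -> 0xffffffff
vd[6] tail/keep -> 0x6a
vd[7] tail/keep -> 0x1a
vd[8] tail/keep -> 0x6e
vd[9] tail/keep -> 0x37
vd[10] tail/keep -> 0x54
vd[11] tail/keep -> 0x31
vd[12] tail/keep -> 0x1c
vd[13] tail/keep -> 0x65
vd[14] tail/keep -> 0x13
vd[15] tail/keep -> 0xec

vd[9] = 55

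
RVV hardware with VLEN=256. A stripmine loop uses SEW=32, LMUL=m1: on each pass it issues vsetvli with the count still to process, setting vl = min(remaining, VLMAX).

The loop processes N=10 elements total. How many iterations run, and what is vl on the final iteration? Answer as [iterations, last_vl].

[iterations, last_vl] = [2, 2]

VLMAX = VLEN×LMUL/SEW = 256×1/32 = 8
10 elements at 8/iter → 2 passes, remainder 2 on the last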